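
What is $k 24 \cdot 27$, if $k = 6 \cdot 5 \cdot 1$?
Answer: $19440$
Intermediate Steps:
$k = 30$ ($k = 30 \cdot 1 = 30$)
$k 24 \cdot 27 = 30 \cdot 24 \cdot 27 = 30 \cdot 648 = 19440$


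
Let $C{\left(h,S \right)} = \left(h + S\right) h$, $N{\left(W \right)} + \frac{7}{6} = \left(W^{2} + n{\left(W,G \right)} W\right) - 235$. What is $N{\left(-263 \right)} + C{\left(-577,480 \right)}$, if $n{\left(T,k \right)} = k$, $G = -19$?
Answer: $\frac{779393}{6} \approx 1.299 \cdot 10^{5}$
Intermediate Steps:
$N{\left(W \right)} = - \frac{1417}{6} + W^{2} - 19 W$ ($N{\left(W \right)} = - \frac{7}{6} - \left(235 - W^{2} + 19 W\right) = - \frac{1417}{6} + W^{2} - 19 W$)
$C{\left(h,S \right)} = h \left(S + h\right)$ ($C{\left(h,S \right)} = \left(S + h\right) h = h \left(S + h\right)$)
$N{\left(-263 \right)} + C{\left(-577,480 \right)} = \left(- \frac{1417}{6} + \left(-263\right)^{2} - -4997\right) - 577 \left(480 - 577\right) = \left(- \frac{1417}{6} + 69169 + 4997\right) - -55969 = \frac{443579}{6} + 55969 = \frac{779393}{6}$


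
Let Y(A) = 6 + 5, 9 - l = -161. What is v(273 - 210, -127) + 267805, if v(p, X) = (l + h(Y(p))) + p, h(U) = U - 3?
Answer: 268046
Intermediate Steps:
l = 170 (l = 9 - 1*(-161) = 9 + 161 = 170)
Y(A) = 11
h(U) = -3 + U
v(p, X) = 178 + p (v(p, X) = (170 + (-3 + 11)) + p = (170 + 8) + p = 178 + p)
v(273 - 210, -127) + 267805 = (178 + (273 - 210)) + 267805 = (178 + 63) + 267805 = 241 + 267805 = 268046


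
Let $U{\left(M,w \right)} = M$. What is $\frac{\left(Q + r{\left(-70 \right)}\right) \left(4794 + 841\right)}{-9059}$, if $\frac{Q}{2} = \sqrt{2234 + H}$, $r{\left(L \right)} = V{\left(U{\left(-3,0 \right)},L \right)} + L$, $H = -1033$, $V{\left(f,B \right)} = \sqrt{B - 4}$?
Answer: $\frac{394450}{9059} - \frac{11270 \sqrt{1201}}{9059} - \frac{5635 i \sqrt{74}}{9059} \approx 0.42865 - 5.3509 i$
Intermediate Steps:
$V{\left(f,B \right)} = \sqrt{-4 + B}$
$r{\left(L \right)} = L + \sqrt{-4 + L}$ ($r{\left(L \right)} = \sqrt{-4 + L} + L = L + \sqrt{-4 + L}$)
$Q = 2 \sqrt{1201}$ ($Q = 2 \sqrt{2234 - 1033} = 2 \sqrt{1201} \approx 69.311$)
$\frac{\left(Q + r{\left(-70 \right)}\right) \left(4794 + 841\right)}{-9059} = \frac{\left(2 \sqrt{1201} - \left(70 - \sqrt{-4 - 70}\right)\right) \left(4794 + 841\right)}{-9059} = \left(2 \sqrt{1201} - \left(70 - \sqrt{-74}\right)\right) 5635 \left(- \frac{1}{9059}\right) = \left(2 \sqrt{1201} - \left(70 - i \sqrt{74}\right)\right) 5635 \left(- \frac{1}{9059}\right) = \left(-70 + 2 \sqrt{1201} + i \sqrt{74}\right) 5635 \left(- \frac{1}{9059}\right) = \left(-394450 + 11270 \sqrt{1201} + 5635 i \sqrt{74}\right) \left(- \frac{1}{9059}\right) = \frac{394450}{9059} - \frac{11270 \sqrt{1201}}{9059} - \frac{5635 i \sqrt{74}}{9059}$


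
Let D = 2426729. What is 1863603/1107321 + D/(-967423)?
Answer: -4995907220/6052247479 ≈ -0.82546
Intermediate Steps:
1863603/1107321 + D/(-967423) = 1863603/1107321 + 2426729/(-967423) = 1863603*(1/1107321) + 2426729*(-1/967423) = 621201/369107 - 41131/16397 = -4995907220/6052247479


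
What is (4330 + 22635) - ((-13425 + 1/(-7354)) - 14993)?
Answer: 407286583/7354 ≈ 55383.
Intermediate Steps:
(4330 + 22635) - ((-13425 + 1/(-7354)) - 14993) = 26965 - ((-13425 - 1/7354) - 14993) = 26965 - (-98727451/7354 - 14993) = 26965 - 1*(-208985973/7354) = 26965 + 208985973/7354 = 407286583/7354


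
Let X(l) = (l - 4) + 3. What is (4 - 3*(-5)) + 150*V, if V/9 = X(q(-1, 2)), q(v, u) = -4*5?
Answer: -28331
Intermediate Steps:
q(v, u) = -20
X(l) = -1 + l (X(l) = (-4 + l) + 3 = -1 + l)
V = -189 (V = 9*(-1 - 20) = 9*(-21) = -189)
(4 - 3*(-5)) + 150*V = (4 - 3*(-5)) + 150*(-189) = (4 + 15) - 28350 = 19 - 28350 = -28331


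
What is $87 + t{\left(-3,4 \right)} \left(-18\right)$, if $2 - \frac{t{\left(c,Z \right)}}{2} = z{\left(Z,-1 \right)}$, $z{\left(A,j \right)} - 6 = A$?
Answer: $375$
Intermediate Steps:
$z{\left(A,j \right)} = 6 + A$
$t{\left(c,Z \right)} = -8 - 2 Z$ ($t{\left(c,Z \right)} = 4 - 2 \left(6 + Z\right) = 4 - \left(12 + 2 Z\right) = -8 - 2 Z$)
$87 + t{\left(-3,4 \right)} \left(-18\right) = 87 + \left(-8 - 8\right) \left(-18\right) = 87 - -288 = 87 + 288 = 375$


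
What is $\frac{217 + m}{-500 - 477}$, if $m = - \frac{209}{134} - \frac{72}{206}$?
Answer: $- \frac{2968683}{13484554} \approx -0.22015$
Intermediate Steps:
$m = - \frac{26351}{13802}$ ($m = \left(-209\right) \frac{1}{134} - \frac{36}{103} = - \frac{209}{134} - \frac{36}{103} = - \frac{26351}{13802} \approx -1.9092$)
$\frac{217 + m}{-500 - 477} = \frac{217 - \frac{26351}{13802}}{-500 - 477} = \frac{2968683}{13802 \left(-977\right)} = \frac{2968683}{13802} \left(- \frac{1}{977}\right) = - \frac{2968683}{13484554}$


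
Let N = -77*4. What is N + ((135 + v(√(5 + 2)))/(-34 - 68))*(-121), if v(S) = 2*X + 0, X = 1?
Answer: -14839/102 ≈ -145.48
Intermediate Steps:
N = -308
v(S) = 2 (v(S) = 2*1 + 0 = 2 + 0 = 2)
N + ((135 + v(√(5 + 2)))/(-34 - 68))*(-121) = -308 + ((135 + 2)/(-34 - 68))*(-121) = -308 + (137/(-102))*(-121) = -308 + (137*(-1/102))*(-121) = -308 - 137/102*(-121) = -308 + 16577/102 = -14839/102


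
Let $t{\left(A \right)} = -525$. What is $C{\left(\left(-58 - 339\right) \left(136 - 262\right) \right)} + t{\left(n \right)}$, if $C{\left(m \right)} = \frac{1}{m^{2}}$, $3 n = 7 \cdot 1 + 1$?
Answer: $- \frac{1313655254099}{2502200484} \approx -525.0$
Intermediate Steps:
$n = \frac{8}{3}$ ($n = \frac{7 \cdot 1 + 1}{3} = \frac{7 + 1}{3} = \frac{1}{3} \cdot 8 = \frac{8}{3} \approx 2.6667$)
$C{\left(m \right)} = \frac{1}{m^{2}}$
$C{\left(\left(-58 - 339\right) \left(136 - 262\right) \right)} + t{\left(n \right)} = \frac{1}{\left(-58 - 339\right)^{2} \left(136 - 262\right)^{2}} - 525 = \frac{1}{2502200484} - 525 = - \frac{1313655254099}{2502200484}$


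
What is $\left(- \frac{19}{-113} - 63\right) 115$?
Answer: $- \frac{816500}{113} \approx -7225.7$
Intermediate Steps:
$\left(- \frac{19}{-113} - 63\right) 115 = \left(\left(-19\right) \left(- \frac{1}{113}\right) - 63\right) 115 = \left(\frac{19}{113} - 63\right) 115 = \left(- \frac{7100}{113}\right) 115 = - \frac{816500}{113}$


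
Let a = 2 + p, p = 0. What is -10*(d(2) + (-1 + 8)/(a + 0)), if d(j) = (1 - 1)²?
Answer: -35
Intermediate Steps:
a = 2 (a = 2 + 0 = 2)
d(j) = 0 (d(j) = 0² = 0)
-10*(d(2) + (-1 + 8)/(a + 0)) = -10*(0 + (-1 + 8)/(2 + 0)) = -10*(0 + 7/2) = -10*7/2 = -35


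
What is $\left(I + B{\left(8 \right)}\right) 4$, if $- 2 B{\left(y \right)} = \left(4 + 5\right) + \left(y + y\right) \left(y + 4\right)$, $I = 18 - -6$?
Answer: $-306$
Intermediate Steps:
$I = 24$ ($I = 18 + 6 = 24$)
$B{\left(y \right)} = - \frac{9}{2} - y \left(4 + y\right)$ ($B{\left(y \right)} = - \frac{\left(4 + 5\right) + \left(y + y\right) \left(y + 4\right)}{2} = - \frac{9 + 2 y \left(4 + y\right)}{2} = - \frac{9}{2} - y \left(4 + y\right)$)
$\left(I + B{\left(8 \right)}\right) 4 = \left(24 - \frac{201}{2}\right) 4 = \left(- \frac{153}{2}\right) 4 = -306$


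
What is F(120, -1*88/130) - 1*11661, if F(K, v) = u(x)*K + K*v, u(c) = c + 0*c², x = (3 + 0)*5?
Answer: -129249/13 ≈ -9942.2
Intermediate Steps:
x = 15 (x = 3*5 = 15)
u(c) = c (u(c) = c + 0 = c)
F(K, v) = 15*K + K*v
F(120, -1*88/130) - 1*11661 = 120*(15 - 1*88/130) - 1*11661 = 120*(15 - 88*1/130) - 11661 = 120*(15 - 44/65) - 11661 = 120*(931/65) - 11661 = 22344/13 - 11661 = -129249/13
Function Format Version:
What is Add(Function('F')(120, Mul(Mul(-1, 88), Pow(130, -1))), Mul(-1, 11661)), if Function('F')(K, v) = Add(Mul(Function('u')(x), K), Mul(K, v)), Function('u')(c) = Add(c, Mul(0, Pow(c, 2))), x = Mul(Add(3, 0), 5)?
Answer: Rational(-129249, 13) ≈ -9942.2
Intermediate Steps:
x = 15 (x = Mul(3, 5) = 15)
Function('u')(c) = c (Function('u')(c) = Add(c, 0) = c)
Function('F')(K, v) = Add(Mul(15, K), Mul(K, v))
Add(Function('F')(120, Mul(Mul(-1, 88), Pow(130, -1))), Mul(-1, 11661)) = Add(Mul(120, Add(15, Mul(Mul(-1, 88), Pow(130, -1)))), Mul(-1, 11661)) = Add(Mul(120, Add(15, Mul(-88, Rational(1, 130)))), -11661) = Add(Mul(120, Add(15, Rational(-44, 65))), -11661) = Add(Mul(120, Rational(931, 65)), -11661) = Add(Rational(22344, 13), -11661) = Rational(-129249, 13)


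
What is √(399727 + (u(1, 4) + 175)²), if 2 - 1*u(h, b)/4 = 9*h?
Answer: 2*√105334 ≈ 649.10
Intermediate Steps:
u(h, b) = 8 - 36*h
√(399727 + (u(1, 4) + 175)²) = √(399727 + ((8 - 36*1) + 175)²) = √(399727 + ((8 - 36) + 175)²) = √(399727 + (-28 + 175)²) = √(399727 + 147²) = √(399727 + 21609) = √421336 = 2*√105334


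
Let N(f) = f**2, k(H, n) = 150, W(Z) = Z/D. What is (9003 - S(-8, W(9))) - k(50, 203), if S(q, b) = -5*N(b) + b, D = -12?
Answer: 141705/16 ≈ 8856.6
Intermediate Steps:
W(Z) = -Z/12 (W(Z) = Z/(-12) = Z*(-1/12) = -Z/12)
S(q, b) = b - 5*b**2 (S(q, b) = -5*b**2 + b = b - 5*b**2)
(9003 - S(-8, W(9))) - k(50, 203) = (9003 - (-1/12*9)*(1 - (-5)*9/12)) - 1*150 = (9003 - (-3)*(1 - 5*(-3/4))/4) - 150 = (9003 - (-3)*(1 + 15/4)/4) - 150 = (9003 - (-3)*19/(4*4)) - 150 = (9003 - 1*(-57/16)) - 150 = (9003 + 57/16) - 150 = 144105/16 - 150 = 141705/16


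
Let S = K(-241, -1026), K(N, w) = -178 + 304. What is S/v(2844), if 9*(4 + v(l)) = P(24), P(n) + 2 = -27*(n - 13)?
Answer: -1134/335 ≈ -3.3851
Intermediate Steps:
K(N, w) = 126
S = 126
P(n) = 349 - 27*n (P(n) = -2 - 27*(n - 13) = -2 - 27*(-13 + n) = -2 + (351 - 27*n) = 349 - 27*n)
v(l) = -335/9 (v(l) = -4 + (349 - 27*24)/9 = -4 + (349 - 648)/9 = -4 + (1/9)*(-299) = -4 - 299/9 = -335/9)
S/v(2844) = 126/(-335/9) = 126*(-9/335) = -1134/335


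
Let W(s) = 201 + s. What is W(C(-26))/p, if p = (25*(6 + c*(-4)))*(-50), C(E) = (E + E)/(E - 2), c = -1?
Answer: -71/4375 ≈ -0.016229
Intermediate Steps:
C(E) = 2*E/(-2 + E) (C(E) = (2*E)/(-2 + E) = 2*E/(-2 + E))
p = -12500 (p = (25*(6 - 1*(-4)))*(-50) = (25*(6 + 4))*(-50) = (25*10)*(-50) = 250*(-50) = -12500)
W(C(-26))/p = (201 + 2*(-26)/(-2 - 26))/(-12500) = (201 + 2*(-26)/(-28))*(-1/12500) = (201 + 2*(-26)*(-1/28))*(-1/12500) = (201 + 13/7)*(-1/12500) = (1420/7)*(-1/12500) = -71/4375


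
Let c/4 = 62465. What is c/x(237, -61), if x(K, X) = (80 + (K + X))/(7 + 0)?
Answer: 437255/64 ≈ 6832.1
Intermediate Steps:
c = 249860 (c = 4*62465 = 249860)
x(K, X) = 80/7 + K/7 + X/7 (x(K, X) = (80 + K + X)/7 = (80 + K + X)*(1/7) = 80/7 + K/7 + X/7)
c/x(237, -61) = 249860/(80/7 + (1/7)*237 + (1/7)*(-61)) = 249860/(80/7 + 237/7 - 61/7) = 249860/(256/7) = 249860*(7/256) = 437255/64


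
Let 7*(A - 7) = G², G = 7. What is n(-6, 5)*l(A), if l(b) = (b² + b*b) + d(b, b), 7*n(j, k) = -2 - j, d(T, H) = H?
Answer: 232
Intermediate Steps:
n(j, k) = -2/7 - j/7 (n(j, k) = (-2 - j)/7 = -2/7 - j/7)
A = 14 (A = 7 + (⅐)*7² = 7 + (⅐)*49 = 7 + 7 = 14)
l(b) = b + 2*b² (l(b) = (b² + b*b) + b = (b² + b²) + b = 2*b² + b = b + 2*b²)
n(-6, 5)*l(A) = (-2/7 - ⅐*(-6))*(14*(1 + 2*14)) = (-2/7 + 6/7)*(14*(1 + 28)) = 4*(14*29)/7 = (4/7)*406 = 232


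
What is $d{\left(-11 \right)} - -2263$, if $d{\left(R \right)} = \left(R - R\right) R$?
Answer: $2263$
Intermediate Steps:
$d{\left(R \right)} = 0$ ($d{\left(R \right)} = 0 R = 0$)
$d{\left(-11 \right)} - -2263 = 0 - -2263 = 0 + 2263 = 2263$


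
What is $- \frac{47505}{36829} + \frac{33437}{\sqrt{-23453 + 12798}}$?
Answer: $- \frac{47505}{36829} - \frac{33437 i \sqrt{10655}}{10655} \approx -1.2899 - 323.93 i$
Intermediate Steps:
$- \frac{47505}{36829} + \frac{33437}{\sqrt{-23453 + 12798}} = \left(-47505\right) \frac{1}{36829} + \frac{33437}{\sqrt{-10655}} = - \frac{47505}{36829} + \frac{33437}{i \sqrt{10655}} = - \frac{47505}{36829} + 33437 \left(- \frac{i \sqrt{10655}}{10655}\right) = - \frac{47505}{36829} - \frac{33437 i \sqrt{10655}}{10655}$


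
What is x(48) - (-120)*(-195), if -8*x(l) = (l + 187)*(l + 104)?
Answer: -27865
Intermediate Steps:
x(l) = -(104 + l)*(187 + l)/8 (x(l) = -(l + 187)*(l + 104)/8 = -(187 + l)*(104 + l)/8 = -(104 + l)*(187 + l)/8)
x(48) - (-120)*(-195) = (-2431 - 291/8*48 - 1/8*48**2) - (-120)*(-195) = (-2431 - 1746 - 1/8*2304) - 1*23400 = (-2431 - 1746 - 288) - 23400 = -4465 - 23400 = -27865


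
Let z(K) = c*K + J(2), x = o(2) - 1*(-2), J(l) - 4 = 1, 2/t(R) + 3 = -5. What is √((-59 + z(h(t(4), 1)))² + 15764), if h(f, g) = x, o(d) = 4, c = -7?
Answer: 2*√6245 ≈ 158.05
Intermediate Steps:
t(R) = -¼ (t(R) = 2/(-3 - 5) = 2/(-8) = 2*(-⅛) = -¼)
J(l) = 5 (J(l) = 4 + 1 = 5)
x = 6 (x = 4 - 1*(-2) = 4 + 2 = 6)
h(f, g) = 6
z(K) = 5 - 7*K (z(K) = -7*K + 5 = 5 - 7*K)
√((-59 + z(h(t(4), 1)))² + 15764) = √((-59 + (5 - 7*6))² + 15764) = √((-59 + (5 - 42))² + 15764) = √((-59 - 37)² + 15764) = √((-96)² + 15764) = √(9216 + 15764) = √24980 = 2*√6245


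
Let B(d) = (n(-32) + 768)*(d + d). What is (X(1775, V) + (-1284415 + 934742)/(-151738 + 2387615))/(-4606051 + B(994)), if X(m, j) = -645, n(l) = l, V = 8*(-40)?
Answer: 1442490338/7027099813391 ≈ 0.00020528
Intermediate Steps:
V = -320
B(d) = 1472*d (B(d) = (-32 + 768)*(d + d) = 736*(2*d) = 1472*d)
(X(1775, V) + (-1284415 + 934742)/(-151738 + 2387615))/(-4606051 + B(994)) = (-645 + (-1284415 + 934742)/(-151738 + 2387615))/(-4606051 + 1472*994) = (-645 - 349673/2235877)/(-4606051 + 1463168) = (-645 - 349673*1/2235877)/(-3142883) = (-645 - 349673/2235877)*(-1/3142883) = -1442490338/2235877*(-1/3142883) = 1442490338/7027099813391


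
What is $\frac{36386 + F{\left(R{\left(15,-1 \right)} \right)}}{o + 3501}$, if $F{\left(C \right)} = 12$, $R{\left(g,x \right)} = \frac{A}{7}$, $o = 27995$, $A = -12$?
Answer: $\frac{18199}{15748} \approx 1.1556$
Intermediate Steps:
$R{\left(g,x \right)} = - \frac{12}{7}$
$\frac{36386 + F{\left(R{\left(15,-1 \right)} \right)}}{o + 3501} = \frac{36386 + 12}{27995 + 3501} = \frac{36398}{31496} = 36398 \cdot \frac{1}{31496} = \frac{18199}{15748}$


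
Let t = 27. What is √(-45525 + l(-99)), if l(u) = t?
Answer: I*√45498 ≈ 213.3*I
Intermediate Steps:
l(u) = 27
√(-45525 + l(-99)) = √(-45525 + 27) = √(-45498) = I*√45498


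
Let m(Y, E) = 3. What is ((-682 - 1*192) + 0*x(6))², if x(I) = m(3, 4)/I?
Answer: 763876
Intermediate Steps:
x(I) = 3/I
((-682 - 1*192) + 0*x(6))² = ((-682 - 1*192) + 0*(3/6))² = ((-682 - 192) + 0*(3*(⅙)))² = (-874 + 0*(½))² = (-874 + 0)² = (-874)² = 763876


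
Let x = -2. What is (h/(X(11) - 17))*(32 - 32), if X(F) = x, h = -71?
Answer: 0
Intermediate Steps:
X(F) = -2
(h/(X(11) - 17))*(32 - 32) = (-71/(-2 - 17))*(32 - 32) = -71/(-19)*0 = -71*(-1/19)*0 = (71/19)*0 = 0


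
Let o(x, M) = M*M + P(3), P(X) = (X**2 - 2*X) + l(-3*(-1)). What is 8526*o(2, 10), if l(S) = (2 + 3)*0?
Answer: 878178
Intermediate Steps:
l(S) = 0 (l(S) = 5*0 = 0)
P(X) = X**2 - 2*X (P(X) = (X**2 - 2*X) + 0 = X**2 - 2*X)
o(x, M) = 3 + M**2 (o(x, M) = M*M + 3*(-2 + 3) = M**2 + 3*1 = M**2 + 3 = 3 + M**2)
8526*o(2, 10) = 8526*(3 + 10**2) = 8526*(3 + 100) = 8526*103 = 878178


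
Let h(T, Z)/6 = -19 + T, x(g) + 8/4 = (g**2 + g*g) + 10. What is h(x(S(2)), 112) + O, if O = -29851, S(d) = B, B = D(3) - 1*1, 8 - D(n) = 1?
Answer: -29485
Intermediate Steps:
D(n) = 7 (D(n) = 8 - 1*1 = 8 - 1 = 7)
B = 6 (B = 7 - 1*1 = 7 - 1 = 6)
S(d) = 6
x(g) = 8 + 2*g**2 (x(g) = -2 + ((g**2 + g*g) + 10) = -2 + ((g**2 + g**2) + 10) = -2 + (2*g**2 + 10) = -2 + (10 + 2*g**2) = 8 + 2*g**2)
h(T, Z) = -114 + 6*T (h(T, Z) = 6*(-19 + T) = -114 + 6*T)
h(x(S(2)), 112) + O = (-114 + 6*(8 + 2*6**2)) - 29851 = (-114 + 6*(8 + 2*36)) - 29851 = (-114 + 6*(8 + 72)) - 29851 = (-114 + 6*80) - 29851 = (-114 + 480) - 29851 = 366 - 29851 = -29485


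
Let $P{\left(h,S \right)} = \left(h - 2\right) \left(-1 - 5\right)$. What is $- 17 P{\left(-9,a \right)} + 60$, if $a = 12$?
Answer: $-1062$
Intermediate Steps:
$P{\left(h,S \right)} = 12 - 6 h$ ($P{\left(h,S \right)} = \left(-2 + h\right) \left(-6\right) = 12 - 6 h$)
$- 17 P{\left(-9,a \right)} + 60 = - 17 \left(12 - -54\right) + 60 = - 17 \left(12 + 54\right) + 60 = \left(-17\right) 66 + 60 = -1122 + 60 = -1062$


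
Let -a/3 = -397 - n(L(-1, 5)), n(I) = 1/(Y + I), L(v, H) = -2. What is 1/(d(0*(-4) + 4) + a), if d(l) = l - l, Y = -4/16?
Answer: 3/3569 ≈ 0.00084057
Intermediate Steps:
Y = -1/4 (Y = -4*1/16 = -1/4 ≈ -0.25000)
d(l) = 0
n(I) = 1/(-1/4 + I)
a = 3569/3 (a = -3*(-397 - 4/(-1 + 4*(-2))) = -3*(-397 - 4/(-1 - 8)) = -3*(-397 - 4/(-9)) = -3*(-397 - 4*(-1)/9) = -3*(-397 - 1*(-4/9)) = -3*(-397 + 4/9) = -3*(-3569/9) = 3569/3 ≈ 1189.7)
1/(d(0*(-4) + 4) + a) = 1/(0 + 3569/3) = 1/(3569/3) = 3/3569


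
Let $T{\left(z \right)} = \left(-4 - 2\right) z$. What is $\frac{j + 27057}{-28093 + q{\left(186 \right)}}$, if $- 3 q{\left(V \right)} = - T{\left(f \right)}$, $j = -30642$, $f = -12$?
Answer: $\frac{3585}{28069} \approx 0.12772$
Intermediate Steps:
$T{\left(z \right)} = - 6 z$
$q{\left(V \right)} = 24$ ($q{\left(V \right)} = - \frac{\left(-1\right) \left(\left(-6\right) \left(-12\right)\right)}{3} = - \frac{\left(-1\right) 72}{3} = \left(- \frac{1}{3}\right) \left(-72\right) = 24$)
$\frac{j + 27057}{-28093 + q{\left(186 \right)}} = \frac{-30642 + 27057}{-28093 + 24} = - \frac{3585}{-28069} = \left(-3585\right) \left(- \frac{1}{28069}\right) = \frac{3585}{28069}$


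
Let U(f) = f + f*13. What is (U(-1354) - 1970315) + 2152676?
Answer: 163405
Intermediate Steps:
U(f) = 14*f (U(f) = f + 13*f = 14*f)
(U(-1354) - 1970315) + 2152676 = (14*(-1354) - 1970315) + 2152676 = (-18956 - 1970315) + 2152676 = -1989271 + 2152676 = 163405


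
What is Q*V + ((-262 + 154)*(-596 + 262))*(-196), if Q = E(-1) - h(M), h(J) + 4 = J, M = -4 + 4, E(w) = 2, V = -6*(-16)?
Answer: -7069536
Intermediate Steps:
V = 96
M = 0
h(J) = -4 + J
Q = 6 (Q = 2 - (-4 + 0) = 2 - 1*(-4) = 2 + 4 = 6)
Q*V + ((-262 + 154)*(-596 + 262))*(-196) = 6*96 + ((-262 + 154)*(-596 + 262))*(-196) = 576 - 108*(-334)*(-196) = 576 + 36072*(-196) = 576 - 7070112 = -7069536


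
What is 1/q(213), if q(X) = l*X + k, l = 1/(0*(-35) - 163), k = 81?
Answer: 163/12990 ≈ 0.012548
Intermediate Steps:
l = -1/163 (l = 1/(0 - 163) = 1/(-163) = -1/163 ≈ -0.0061350)
q(X) = 81 - X/163 (q(X) = -X/163 + 81 = 81 - X/163)
1/q(213) = 1/(81 - 1/163*213) = 1/(81 - 213/163) = 1/(12990/163) = 163/12990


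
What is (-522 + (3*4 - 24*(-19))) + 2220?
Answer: 2166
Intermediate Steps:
(-522 + (3*4 - 24*(-19))) + 2220 = (-522 + (12 + 456)) + 2220 = (-522 + 468) + 2220 = -54 + 2220 = 2166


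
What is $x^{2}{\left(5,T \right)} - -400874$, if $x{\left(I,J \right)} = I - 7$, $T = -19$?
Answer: $400878$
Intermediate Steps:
$x{\left(I,J \right)} = -7 + I$ ($x{\left(I,J \right)} = I - 7 = -7 + I$)
$x^{2}{\left(5,T \right)} - -400874 = \left(-7 + 5\right)^{2} - -400874 = \left(-2\right)^{2} + 400874 = 4 + 400874 = 400878$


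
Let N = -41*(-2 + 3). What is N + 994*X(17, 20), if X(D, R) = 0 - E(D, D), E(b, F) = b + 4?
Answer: -20915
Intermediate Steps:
E(b, F) = 4 + b
X(D, R) = -4 - D (X(D, R) = 0 - (4 + D) = 0 + (-4 - D) = -4 - D)
N = -41 (N = -41*1 = -41)
N + 994*X(17, 20) = -41 + 994*(-4 - 1*17) = -41 + 994*(-4 - 17) = -41 + 994*(-21) = -41 - 20874 = -20915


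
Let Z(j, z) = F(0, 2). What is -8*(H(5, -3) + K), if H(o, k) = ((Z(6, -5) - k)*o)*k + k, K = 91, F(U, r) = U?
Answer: -344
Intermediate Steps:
Z(j, z) = 0
H(o, k) = k - o*k² (H(o, k) = ((0 - k)*o)*k + k = ((-k)*o)*k + k = (-k*o)*k + k = -o*k² + k = k - o*k²)
-8*(H(5, -3) + K) = -8*(-3*(1 - 1*(-3)*5) + 91) = -8*(-3*(1 + 15) + 91) = -8*(-3*16 + 91) = -8*(-48 + 91) = -8*43 = -344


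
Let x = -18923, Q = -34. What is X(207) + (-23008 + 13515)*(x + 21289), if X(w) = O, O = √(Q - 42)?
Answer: -22460438 + 2*I*√19 ≈ -2.246e+7 + 8.7178*I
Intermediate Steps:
O = 2*I*√19 (O = √(-34 - 42) = √(-76) = 2*I*√19 ≈ 8.7178*I)
X(w) = 2*I*√19
X(207) + (-23008 + 13515)*(x + 21289) = 2*I*√19 + (-23008 + 13515)*(-18923 + 21289) = 2*I*√19 - 9493*2366 = 2*I*√19 - 22460438 = -22460438 + 2*I*√19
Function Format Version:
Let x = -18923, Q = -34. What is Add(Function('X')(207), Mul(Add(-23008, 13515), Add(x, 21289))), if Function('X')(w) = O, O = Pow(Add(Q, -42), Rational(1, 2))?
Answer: Add(-22460438, Mul(2, I, Pow(19, Rational(1, 2)))) ≈ Add(-2.2460e+7, Mul(8.7178, I))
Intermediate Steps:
O = Mul(2, I, Pow(19, Rational(1, 2))) (O = Pow(Add(-34, -42), Rational(1, 2)) = Pow(-76, Rational(1, 2)) = Mul(2, I, Pow(19, Rational(1, 2))) ≈ Mul(8.7178, I))
Function('X')(w) = Mul(2, I, Pow(19, Rational(1, 2)))
Add(Function('X')(207), Mul(Add(-23008, 13515), Add(x, 21289))) = Add(Mul(2, I, Pow(19, Rational(1, 2))), Mul(Add(-23008, 13515), Add(-18923, 21289))) = Add(Mul(2, I, Pow(19, Rational(1, 2))), Mul(-9493, 2366)) = Add(Mul(2, I, Pow(19, Rational(1, 2))), -22460438) = Add(-22460438, Mul(2, I, Pow(19, Rational(1, 2))))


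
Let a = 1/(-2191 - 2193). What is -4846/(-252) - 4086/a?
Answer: 2257043447/126 ≈ 1.7913e+7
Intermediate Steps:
a = -1/4384 (a = 1/(-4384) = -1/4384 ≈ -0.00022810)
-4846/(-252) - 4086/a = -4846/(-252) - 4086/(-1/4384) = -4846*(-1/252) - 4086*(-4384) = 2423/126 + 17913024 = 2257043447/126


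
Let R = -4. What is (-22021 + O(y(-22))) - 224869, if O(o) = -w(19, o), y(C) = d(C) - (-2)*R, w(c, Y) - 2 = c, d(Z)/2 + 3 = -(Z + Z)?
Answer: -246911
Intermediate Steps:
d(Z) = -6 - 4*Z (d(Z) = -6 + 2*(-(Z + Z)) = -6 + 2*(-2*Z) = -6 - 4*Z)
w(c, Y) = 2 + c
y(C) = -14 - 4*C (y(C) = (-6 - 4*C) - (-2)*(-4) = (-6 - 4*C) - 1*8 = (-6 - 4*C) - 8 = -14 - 4*C)
O(o) = -21 (O(o) = -(2 + 19) = -1*21 = -21)
(-22021 + O(y(-22))) - 224869 = (-22021 - 21) - 224869 = -22042 - 224869 = -246911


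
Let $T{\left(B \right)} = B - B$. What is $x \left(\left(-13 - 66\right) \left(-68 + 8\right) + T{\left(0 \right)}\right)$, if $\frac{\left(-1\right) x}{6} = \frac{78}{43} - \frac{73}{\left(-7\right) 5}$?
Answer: $- \frac{33382872}{301} \approx -1.1091 \cdot 10^{5}$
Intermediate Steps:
$T{\left(B \right)} = 0$
$x = - \frac{35214}{1505}$ ($x = - 6 \left(\frac{78}{43} - \frac{73}{\left(-7\right) 5}\right) = - 6 \left(78 \cdot \frac{1}{43} - \frac{73}{-35}\right) = - 6 \left(\frac{78}{43} - - \frac{73}{35}\right) = - 6 \left(\frac{78}{43} + \frac{73}{35}\right) = \left(-6\right) \frac{5869}{1505} = - \frac{35214}{1505} \approx -23.398$)
$x \left(\left(-13 - 66\right) \left(-68 + 8\right) + T{\left(0 \right)}\right) = - \frac{35214 \left(\left(-13 - 66\right) \left(-68 + 8\right) + 0\right)}{1505} = - \frac{35214 \left(\left(-79\right) \left(-60\right) + 0\right)}{1505} = - \frac{35214 \left(4740 + 0\right)}{1505} = \left(- \frac{35214}{1505}\right) 4740 = - \frac{33382872}{301}$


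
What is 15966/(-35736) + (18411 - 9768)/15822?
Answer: 1562561/15705972 ≈ 0.099488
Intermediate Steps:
15966/(-35736) + (18411 - 9768)/15822 = 15966*(-1/35736) + 8643*(1/15822) = -2661/5956 + 2881/5274 = 1562561/15705972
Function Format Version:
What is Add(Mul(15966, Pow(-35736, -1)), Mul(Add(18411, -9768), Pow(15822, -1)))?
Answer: Rational(1562561, 15705972) ≈ 0.099488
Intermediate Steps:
Add(Mul(15966, Pow(-35736, -1)), Mul(Add(18411, -9768), Pow(15822, -1))) = Add(Mul(15966, Rational(-1, 35736)), Mul(8643, Rational(1, 15822))) = Add(Rational(-2661, 5956), Rational(2881, 5274)) = Rational(1562561, 15705972)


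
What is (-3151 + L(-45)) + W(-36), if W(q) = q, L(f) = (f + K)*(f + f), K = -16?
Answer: 2303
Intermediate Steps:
L(f) = 2*f*(-16 + f) (L(f) = (f - 16)*(f + f) = (-16 + f)*(2*f) = 2*f*(-16 + f))
(-3151 + L(-45)) + W(-36) = (-3151 + 2*(-45)*(-16 - 45)) - 36 = (-3151 + 2*(-45)*(-61)) - 36 = (-3151 + 5490) - 36 = 2339 - 36 = 2303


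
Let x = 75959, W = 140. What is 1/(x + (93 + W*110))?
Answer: 1/91452 ≈ 1.0935e-5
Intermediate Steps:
1/(x + (93 + W*110)) = 1/(75959 + (93 + 140*110)) = 1/(75959 + (93 + 15400)) = 1/(75959 + 15493) = 1/91452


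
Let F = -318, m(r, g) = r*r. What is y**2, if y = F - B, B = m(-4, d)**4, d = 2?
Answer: 4336749316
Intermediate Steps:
m(r, g) = r**2
B = 65536 (B = ((-4)**2)**4 = 16**4 = 65536)
y = -65854 (y = -318 - 1*65536 = -318 - 65536 = -65854)
y**2 = (-65854)**2 = 4336749316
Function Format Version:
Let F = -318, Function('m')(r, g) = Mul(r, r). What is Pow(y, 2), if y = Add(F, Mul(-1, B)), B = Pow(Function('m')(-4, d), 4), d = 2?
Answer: 4336749316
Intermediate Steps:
Function('m')(r, g) = Pow(r, 2)
B = 65536 (B = Pow(Pow(-4, 2), 4) = Pow(16, 4) = 65536)
y = -65854 (y = Add(-318, Mul(-1, 65536)) = Add(-318, -65536) = -65854)
Pow(y, 2) = Pow(-65854, 2) = 4336749316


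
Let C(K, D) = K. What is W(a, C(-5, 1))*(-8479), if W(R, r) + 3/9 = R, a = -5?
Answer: 135664/3 ≈ 45221.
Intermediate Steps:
W(R, r) = -⅓ + R
W(a, C(-5, 1))*(-8479) = (-⅓ - 5)*(-8479) = -16/3*(-8479) = 135664/3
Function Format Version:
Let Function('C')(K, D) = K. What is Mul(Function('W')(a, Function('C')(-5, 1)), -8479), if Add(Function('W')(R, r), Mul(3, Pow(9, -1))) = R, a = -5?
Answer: Rational(135664, 3) ≈ 45221.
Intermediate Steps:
Function('W')(R, r) = Add(Rational(-1, 3), R)
Mul(Function('W')(a, Function('C')(-5, 1)), -8479) = Mul(Add(Rational(-1, 3), -5), -8479) = Mul(Rational(-16, 3), -8479) = Rational(135664, 3)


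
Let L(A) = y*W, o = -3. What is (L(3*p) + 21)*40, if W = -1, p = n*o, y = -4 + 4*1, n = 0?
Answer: 840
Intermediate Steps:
y = 0 (y = -4 + 4 = 0)
p = 0 (p = 0*(-3) = 0)
L(A) = 0 (L(A) = 0*(-1) = 0)
(L(3*p) + 21)*40 = (0 + 21)*40 = 21*40 = 840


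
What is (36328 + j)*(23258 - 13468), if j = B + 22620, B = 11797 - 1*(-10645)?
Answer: 796808100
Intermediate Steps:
B = 22442 (B = 11797 + 10645 = 22442)
j = 45062 (j = 22442 + 22620 = 45062)
(36328 + j)*(23258 - 13468) = (36328 + 45062)*(23258 - 13468) = 81390*9790 = 796808100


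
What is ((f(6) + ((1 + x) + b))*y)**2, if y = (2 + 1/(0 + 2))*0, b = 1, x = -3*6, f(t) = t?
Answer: 0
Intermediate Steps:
x = -18
y = 0 (y = (2 + 1/2)*0 = (5/2)*0 = 0)
((f(6) + ((1 + x) + b))*y)**2 = ((6 + ((1 - 18) + 1))*0)**2 = ((6 + (-17 + 1))*0)**2 = ((6 - 16)*0)**2 = (-10*0)**2 = 0**2 = 0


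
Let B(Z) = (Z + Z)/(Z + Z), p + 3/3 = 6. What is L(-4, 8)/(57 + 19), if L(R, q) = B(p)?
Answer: 1/76 ≈ 0.013158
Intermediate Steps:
p = 5 (p = -1 + 6 = 5)
B(Z) = 1 (B(Z) = (2*Z)/((2*Z)) = (2*Z)*(1/(2*Z)) = 1)
L(R, q) = 1
L(-4, 8)/(57 + 19) = 1/(57 + 19) = 1/76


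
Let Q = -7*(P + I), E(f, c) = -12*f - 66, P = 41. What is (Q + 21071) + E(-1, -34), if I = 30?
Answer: 20520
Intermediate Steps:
E(f, c) = -66 - 12*f
Q = -497 (Q = -7*(41 + 30) = -7*71 = -497)
(Q + 21071) + E(-1, -34) = (-497 + 21071) + (-66 - 12*(-1)) = 20574 + (-66 + 12) = 20574 - 54 = 20520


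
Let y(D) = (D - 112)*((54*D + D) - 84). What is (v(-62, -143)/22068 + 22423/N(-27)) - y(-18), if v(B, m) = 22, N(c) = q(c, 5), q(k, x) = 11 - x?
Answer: -749665586/5517 ≈ -1.3588e+5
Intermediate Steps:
N(c) = 6 (N(c) = 11 - 1*5 = 11 - 5 = 6)
y(D) = (-112 + D)*(-84 + 55*D) (y(D) = (-112 + D)*(55*D - 84) = (-112 + D)*(-84 + 55*D))
(v(-62, -143)/22068 + 22423/N(-27)) - y(-18) = (22/22068 + 22423/6) - (9408 - 6244*(-18) + 55*(-18)²) = (22*(1/22068) + 22423*(⅙)) - (9408 + 112392 + 55*324) = (11/11034 + 22423/6) - (9408 + 112392 + 17820) = 20617954/5517 - 1*139620 = 20617954/5517 - 139620 = -749665586/5517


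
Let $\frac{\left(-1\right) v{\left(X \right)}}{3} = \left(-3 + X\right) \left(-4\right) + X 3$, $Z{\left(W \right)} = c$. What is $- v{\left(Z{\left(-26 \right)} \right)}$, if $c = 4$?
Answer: $24$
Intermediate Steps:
$Z{\left(W \right)} = 4$
$v{\left(X \right)} = -36 + 3 X$ ($v{\left(X \right)} = - 3 \left(\left(-3 + X\right) \left(-4\right) + X 3\right) = - 3 \left(\left(12 - 4 X\right) + 3 X\right) = - 3 \left(12 - X\right) = -36 + 3 X$)
$- v{\left(Z{\left(-26 \right)} \right)} = - (-36 + 3 \cdot 4) = - (-36 + 12) = \left(-1\right) \left(-24\right) = 24$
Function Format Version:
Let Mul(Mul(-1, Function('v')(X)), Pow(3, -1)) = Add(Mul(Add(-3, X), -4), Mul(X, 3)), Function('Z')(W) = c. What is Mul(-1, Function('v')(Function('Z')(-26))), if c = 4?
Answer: 24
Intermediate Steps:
Function('Z')(W) = 4
Function('v')(X) = Add(-36, Mul(3, X)) (Function('v')(X) = Mul(-3, Add(Mul(Add(-3, X), -4), Mul(X, 3))) = Mul(-3, Add(Add(12, Mul(-4, X)), Mul(3, X))) = Mul(-3, Add(12, Mul(-1, X))) = Add(-36, Mul(3, X)))
Mul(-1, Function('v')(Function('Z')(-26))) = Mul(-1, Add(-36, Mul(3, 4))) = Mul(-1, Add(-36, 12)) = Mul(-1, -24) = 24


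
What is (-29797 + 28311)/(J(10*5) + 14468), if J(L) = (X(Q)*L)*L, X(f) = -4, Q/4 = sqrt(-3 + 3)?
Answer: -743/2234 ≈ -0.33259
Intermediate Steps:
Q = 0 (Q = 4*sqrt(-3 + 3) = 4*sqrt(0) = 4*0 = 0)
J(L) = -4*L**2 (J(L) = (-4*L)*L = -4*L**2)
(-29797 + 28311)/(J(10*5) + 14468) = (-29797 + 28311)/(-4*(10*5)**2 + 14468) = -1486/(-4*50**2 + 14468) = -1486/(-4*2500 + 14468) = -1486/(-10000 + 14468) = -1486/4468 = -1486*1/4468 = -743/2234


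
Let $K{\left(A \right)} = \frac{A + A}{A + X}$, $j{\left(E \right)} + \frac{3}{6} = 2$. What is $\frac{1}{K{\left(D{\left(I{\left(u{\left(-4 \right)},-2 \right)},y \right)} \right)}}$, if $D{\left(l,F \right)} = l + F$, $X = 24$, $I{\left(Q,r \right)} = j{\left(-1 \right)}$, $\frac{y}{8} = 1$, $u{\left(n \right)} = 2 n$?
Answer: $\frac{67}{38} \approx 1.7632$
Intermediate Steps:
$y = 8$ ($y = 8 \cdot 1 = 8$)
$j{\left(E \right)} = \frac{3}{2}$ ($j{\left(E \right)} = - \frac{1}{2} + 2 = \frac{3}{2}$)
$I{\left(Q,r \right)} = \frac{3}{2}$
$D{\left(l,F \right)} = F + l$
$K{\left(A \right)} = \frac{2 A}{24 + A}$ ($K{\left(A \right)} = \frac{A + A}{A + 24} = \frac{2 A}{24 + A}$)
$\frac{1}{K{\left(D{\left(I{\left(u{\left(-4 \right)},-2 \right)},y \right)} \right)}} = \frac{1}{2 \left(8 + \frac{3}{2}\right) \frac{1}{24 + \left(8 + \frac{3}{2}\right)}} = \frac{1}{2 \cdot \frac{19}{2} \frac{1}{24 + \frac{19}{2}}} = \frac{1}{2 \cdot \frac{19}{2} \frac{1}{\frac{67}{2}}} = \frac{1}{2 \cdot \frac{19}{2} \cdot \frac{2}{67}} = \frac{1}{\frac{38}{67}} = \frac{67}{38}$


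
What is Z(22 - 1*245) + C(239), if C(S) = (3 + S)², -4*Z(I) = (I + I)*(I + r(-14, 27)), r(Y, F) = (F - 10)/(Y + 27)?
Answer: 439989/13 ≈ 33845.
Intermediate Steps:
r(Y, F) = (-10 + F)/(27 + Y)
Z(I) = -I*(17/13 + I)/2 (Z(I) = -(I + I)*(I + (-10 + 27)/(27 - 14))/4 = -2*I*(I + 17/13)/4 = -2*I*(17/13 + I)/4 = -I*(17/13 + I)/2)
Z(22 - 1*245) + C(239) = -(22 - 1*245)*(17 + 13*(22 - 1*245))/26 + (3 + 239)² = -(22 - 245)*(17 + 13*(22 - 245))/26 + 242² = -1/26*(-223)*(17 + 13*(-223)) + 58564 = -1/26*(-223)*(17 - 2899) + 58564 = -1/26*(-223)*(-2882) + 58564 = -321343/13 + 58564 = 439989/13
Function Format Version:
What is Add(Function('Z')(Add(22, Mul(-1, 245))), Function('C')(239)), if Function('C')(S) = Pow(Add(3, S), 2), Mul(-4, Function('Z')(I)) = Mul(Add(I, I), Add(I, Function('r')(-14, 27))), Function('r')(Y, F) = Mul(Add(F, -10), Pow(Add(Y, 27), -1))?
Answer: Rational(439989, 13) ≈ 33845.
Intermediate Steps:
Function('r')(Y, F) = Mul(Pow(Add(27, Y), -1), Add(-10, F)) (Function('r')(Y, F) = Mul(Add(-10, F), Pow(Add(27, Y), -1)) = Mul(Pow(Add(27, Y), -1), Add(-10, F)))
Function('Z')(I) = Mul(Rational(-1, 2), I, Add(Rational(17, 13), I)) (Function('Z')(I) = Mul(Rational(-1, 4), Mul(Add(I, I), Add(I, Mul(Pow(Add(27, -14), -1), Add(-10, 27))))) = Mul(Rational(-1, 4), Mul(Mul(2, I), Add(I, Mul(Pow(13, -1), 17)))) = Mul(Rational(-1, 4), Mul(Mul(2, I), Add(I, Mul(Rational(1, 13), 17)))) = Mul(Rational(-1, 4), Mul(Mul(2, I), Add(I, Rational(17, 13)))) = Mul(Rational(-1, 4), Mul(Mul(2, I), Add(Rational(17, 13), I))) = Mul(Rational(-1, 4), Mul(2, I, Add(Rational(17, 13), I))) = Mul(Rational(-1, 2), I, Add(Rational(17, 13), I)))
Add(Function('Z')(Add(22, Mul(-1, 245))), Function('C')(239)) = Add(Mul(Rational(-1, 26), Add(22, Mul(-1, 245)), Add(17, Mul(13, Add(22, Mul(-1, 245))))), Pow(Add(3, 239), 2)) = Add(Mul(Rational(-1, 26), Add(22, -245), Add(17, Mul(13, Add(22, -245)))), Pow(242, 2)) = Add(Mul(Rational(-1, 26), -223, Add(17, Mul(13, -223))), 58564) = Add(Mul(Rational(-1, 26), -223, Add(17, -2899)), 58564) = Add(Mul(Rational(-1, 26), -223, -2882), 58564) = Add(Rational(-321343, 13), 58564) = Rational(439989, 13)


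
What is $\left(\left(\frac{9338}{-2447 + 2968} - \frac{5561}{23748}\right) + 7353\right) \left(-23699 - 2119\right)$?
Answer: $- \frac{392413735058501}{2062118} \approx -1.903 \cdot 10^{8}$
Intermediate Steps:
$\left(\left(\frac{9338}{-2447 + 2968} - \frac{5561}{23748}\right) + 7353\right) \left(-23699 - 2119\right) = \left(\left(\frac{9338}{521} - \frac{5561}{23748}\right) + 7353\right) \left(-25818\right) = \left(\frac{218861543}{12372708} + 7353\right) \left(-25818\right) = \frac{91195383467}{12372708} \left(-25818\right) = - \frac{392413735058501}{2062118}$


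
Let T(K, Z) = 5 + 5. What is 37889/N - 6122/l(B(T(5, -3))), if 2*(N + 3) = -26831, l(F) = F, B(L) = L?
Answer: -82526947/134185 ≈ -615.02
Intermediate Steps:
T(K, Z) = 10
N = -26837/2 (N = -3 + (1/2)*(-26831) = -3 - 26831/2 = -26837/2 ≈ -13419.)
37889/N - 6122/l(B(T(5, -3))) = 37889/(-26837/2) - 6122/10 = 37889*(-2/26837) - 6122*1/10 = -75778/26837 - 3061/5 = -82526947/134185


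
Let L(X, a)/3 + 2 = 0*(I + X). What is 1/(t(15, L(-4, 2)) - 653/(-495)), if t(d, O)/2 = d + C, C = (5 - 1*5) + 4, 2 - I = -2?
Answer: 495/19463 ≈ 0.025433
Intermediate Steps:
I = 4 (I = 2 - 1*(-2) = 2 + 2 = 4)
C = 4 (C = (5 - 5) + 4 = 0 + 4 = 4)
L(X, a) = -6 (L(X, a) = -6 + 3*(0*(4 + X)) = -6 + 3*0 = -6 + 0 = -6)
t(d, O) = 8 + 2*d (t(d, O) = 2*(d + 4) = 2*(4 + d) = 8 + 2*d)
1/(t(15, L(-4, 2)) - 653/(-495)) = 1/((8 + 2*15) - 653/(-495)) = 1/((8 + 30) - 653*(-1/495)) = 1/(38 + 653/495) = 1/(19463/495) = 495/19463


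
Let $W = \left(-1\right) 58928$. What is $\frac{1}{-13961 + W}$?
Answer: $- \frac{1}{72889} \approx -1.3719 \cdot 10^{-5}$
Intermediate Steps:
$W = -58928$
$\frac{1}{-13961 + W} = \frac{1}{-13961 - 58928} = \frac{1}{-72889} = - \frac{1}{72889}$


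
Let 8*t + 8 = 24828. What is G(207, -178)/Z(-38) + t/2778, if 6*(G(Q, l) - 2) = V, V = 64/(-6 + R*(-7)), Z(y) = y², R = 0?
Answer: 6720941/6017148 ≈ 1.1170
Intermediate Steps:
t = 6205/2 (t = -1 + (⅛)*24828 = -1 + 6207/2 = 6205/2 ≈ 3102.5)
V = -32/3 (V = 64/(-6 + 0*(-7)) = 64/(-6 + 0) = 64/(-6) = 64*(-⅙) = -32/3 ≈ -10.667)
G(Q, l) = 2/9 (G(Q, l) = 2 + (⅙)*(-32/3) = 2 - 16/9 = 2/9)
G(207, -178)/Z(-38) + t/2778 = 2/(9*((-38)²)) + (6205/2)/2778 = (2/9)/1444 + (6205/2)*(1/2778) = (2/9)*(1/1444) + 6205/5556 = 1/6498 + 6205/5556 = 6720941/6017148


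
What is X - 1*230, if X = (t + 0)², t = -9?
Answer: -149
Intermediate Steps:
X = 81 (X = (-9 + 0)² = (-9)² = 81)
X - 1*230 = 81 - 1*230 = 81 - 230 = -149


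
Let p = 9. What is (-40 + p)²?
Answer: 961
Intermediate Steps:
(-40 + p)² = (-40 + 9)² = (-31)² = 961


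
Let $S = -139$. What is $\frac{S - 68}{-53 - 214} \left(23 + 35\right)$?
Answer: $\frac{4002}{89} \approx 44.966$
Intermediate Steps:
$\frac{S - 68}{-53 - 214} \left(23 + 35\right) = \frac{-139 - 68}{-53 - 214} \left(23 + 35\right) = - \frac{207}{-267} \cdot 58 = \left(-207\right) \left(- \frac{1}{267}\right) 58 = \frac{69}{89} \cdot 58 = \frac{4002}{89}$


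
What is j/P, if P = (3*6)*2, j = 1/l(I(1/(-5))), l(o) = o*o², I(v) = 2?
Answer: 1/288 ≈ 0.0034722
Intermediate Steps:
l(o) = o³
j = ⅛ (j = 1/(2³) = 1/8 = ⅛ ≈ 0.12500)
P = 36 (P = 18*2 = 36)
j/P = (⅛)/36 = (⅛)*(1/36) = 1/288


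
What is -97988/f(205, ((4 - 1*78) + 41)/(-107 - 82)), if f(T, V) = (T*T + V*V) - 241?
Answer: -388914372/165840817 ≈ -2.3451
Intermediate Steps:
f(T, V) = -241 + T**2 + V**2 (f(T, V) = (T**2 + V**2) - 241 = -241 + T**2 + V**2)
-97988/f(205, ((4 - 1*78) + 41)/(-107 - 82)) = -97988/(-241 + 205**2 + (((4 - 1*78) + 41)/(-107 - 82))**2) = -97988/(-241 + 42025 + (((4 - 78) + 41)/(-189))**2) = -97988/(-241 + 42025 + ((-74 + 41)*(-1/189))**2) = -97988/(-241 + 42025 + (-33*(-1/189))**2) = -97988/(-241 + 42025 + (11/63)**2) = -97988/(-241 + 42025 + 121/3969) = -97988/165840817/3969 = -97988*3969/165840817 = -388914372/165840817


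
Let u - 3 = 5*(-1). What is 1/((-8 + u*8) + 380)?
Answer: 1/356 ≈ 0.0028090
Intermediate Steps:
u = -2 (u = 3 + 5*(-1) = 3 - 5 = -2)
1/((-8 + u*8) + 380) = 1/((-8 - 2*8) + 380) = 1/((-8 - 16) + 380) = 1/(-24 + 380) = 1/356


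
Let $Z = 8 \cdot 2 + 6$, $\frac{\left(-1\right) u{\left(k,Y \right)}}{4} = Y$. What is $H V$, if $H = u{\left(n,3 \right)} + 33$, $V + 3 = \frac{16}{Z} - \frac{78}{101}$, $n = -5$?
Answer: $- \frac{71043}{1111} \approx -63.945$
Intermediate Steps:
$u{\left(k,Y \right)} = - 4 Y$
$Z = 22$ ($Z = 16 + 6 = 22$)
$V = - \frac{3383}{1111}$ ($V = -3 + \left(\frac{16}{22} - \frac{78}{101}\right) = -3 + \left(16 \cdot \frac{1}{22} - \frac{78}{101}\right) = -3 + \left(\frac{8}{11} - \frac{78}{101}\right) = -3 - \frac{50}{1111} = - \frac{3383}{1111} \approx -3.045$)
$H = 21$ ($H = \left(-4\right) 3 + 33 = -12 + 33 = 21$)
$H V = 21 \left(- \frac{3383}{1111}\right) = - \frac{71043}{1111}$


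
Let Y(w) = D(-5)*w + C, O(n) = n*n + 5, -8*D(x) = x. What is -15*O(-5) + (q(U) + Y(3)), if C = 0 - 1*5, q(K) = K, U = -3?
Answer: -3649/8 ≈ -456.13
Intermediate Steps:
D(x) = -x/8
C = -5 (C = 0 - 5 = -5)
O(n) = 5 + n² (O(n) = n² + 5 = 5 + n²)
Y(w) = -5 + 5*w/8 (Y(w) = (-⅛*(-5))*w - 5 = 5*w/8 - 5 = -5 + 5*w/8)
-15*O(-5) + (q(U) + Y(3)) = -15*(5 + (-5)²) + (-3 + (-5 + (5/8)*3)) = -15*(5 + 25) + (-3 + (-5 + 15/8)) = -15*30 + (-3 - 25/8) = -450 - 49/8 = -3649/8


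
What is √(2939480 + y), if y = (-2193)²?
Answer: √7748729 ≈ 2783.7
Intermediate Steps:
y = 4809249
√(2939480 + y) = √(2939480 + 4809249) = √7748729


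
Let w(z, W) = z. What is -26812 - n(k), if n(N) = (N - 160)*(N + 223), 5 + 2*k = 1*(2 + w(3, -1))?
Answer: 8868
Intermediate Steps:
k = 0 (k = -5/2 + (1*(2 + 3))/2 = -5/2 + (1*5)/2 = -5/2 + (1/2)*5 = -5/2 + 5/2 = 0)
n(N) = (-160 + N)*(223 + N)
-26812 - n(k) = -26812 - (-35680 + 0**2 + 63*0) = -26812 - (-35680 + 0 + 0) = -26812 - 1*(-35680) = -26812 + 35680 = 8868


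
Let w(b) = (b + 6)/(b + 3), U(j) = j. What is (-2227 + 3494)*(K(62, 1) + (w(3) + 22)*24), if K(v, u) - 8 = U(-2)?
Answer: 722190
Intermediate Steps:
w(b) = (6 + b)/(3 + b)
K(v, u) = 6 (K(v, u) = 8 - 2 = 6)
(-2227 + 3494)*(K(62, 1) + (w(3) + 22)*24) = (-2227 + 3494)*(6 + ((6 + 3)/(3 + 3) + 22)*24) = 1267*(6 + (9/6 + 22)*24) = 1267*(6 + ((⅙)*9 + 22)*24) = 1267*(6 + (3/2 + 22)*24) = 1267*(6 + (47/2)*24) = 1267*(6 + 564) = 1267*570 = 722190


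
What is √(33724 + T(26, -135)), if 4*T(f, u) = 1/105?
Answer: √1487228505/210 ≈ 183.64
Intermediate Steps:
T(f, u) = 1/420 (T(f, u) = (¼)/105 = (¼)*(1/105) = 1/420)
√(33724 + T(26, -135)) = √(33724 + 1/420) = √(14164081/420) = √1487228505/210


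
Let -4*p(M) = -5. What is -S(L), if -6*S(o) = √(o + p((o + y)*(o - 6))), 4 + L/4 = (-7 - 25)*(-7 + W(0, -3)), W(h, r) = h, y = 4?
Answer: 5*√141/12 ≈ 4.9476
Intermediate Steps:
p(M) = 5/4 (p(M) = -¼*(-5) = 5/4)
L = 880 (L = -16 + 4*((-7 - 25)*(-7 + 0)) = -16 + 4*(-32*(-7)) = -16 + 4*224 = -16 + 896 = 880)
S(o) = -√(5/4 + o)/6 (S(o) = -√(o + 5/4)/6 = -√(5/4 + o)/6)
-S(L) = -(-1)*√(5 + 4*880)/12 = -(-1)*√(5 + 3520)/12 = -(-1)*√3525/12 = -(-1)*5*√141/12 = -(-5)*√141/12 = 5*√141/12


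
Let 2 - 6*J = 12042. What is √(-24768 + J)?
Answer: 2*I*√60243/3 ≈ 163.63*I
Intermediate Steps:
J = -6020/3 (J = ⅓ - ⅙*12042 = ⅓ - 2007 = -6020/3 ≈ -2006.7)
√(-24768 + J) = √(-24768 - 6020/3) = √(-80324/3) = 2*I*√60243/3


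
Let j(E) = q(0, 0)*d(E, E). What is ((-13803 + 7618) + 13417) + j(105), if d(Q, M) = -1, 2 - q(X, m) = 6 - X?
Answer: 7236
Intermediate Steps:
q(X, m) = -4 + X (q(X, m) = 2 - (6 - X) = 2 + (-6 + X) = -4 + X)
j(E) = 4 (j(E) = (-4 + 0)*(-1) = -4*(-1) = 4)
((-13803 + 7618) + 13417) + j(105) = ((-13803 + 7618) + 13417) + 4 = (-6185 + 13417) + 4 = 7232 + 4 = 7236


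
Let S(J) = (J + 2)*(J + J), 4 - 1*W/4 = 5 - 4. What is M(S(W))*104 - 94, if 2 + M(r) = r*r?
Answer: 11740882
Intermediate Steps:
W = 12 (W = 16 - 4*(5 - 4) = 16 - 4*1 = 16 - 4 = 12)
S(J) = 2*J*(2 + J) (S(J) = (2 + J)*(2*J) = 2*J*(2 + J))
M(r) = -2 + r**2 (M(r) = -2 + r*r = -2 + r**2)
M(S(W))*104 - 94 = (-2 + (2*12*(2 + 12))**2)*104 - 94 = (-2 + (2*12*14)**2)*104 - 94 = (-2 + 336**2)*104 - 94 = (-2 + 112896)*104 - 94 = 112894*104 - 94 = 11740976 - 94 = 11740882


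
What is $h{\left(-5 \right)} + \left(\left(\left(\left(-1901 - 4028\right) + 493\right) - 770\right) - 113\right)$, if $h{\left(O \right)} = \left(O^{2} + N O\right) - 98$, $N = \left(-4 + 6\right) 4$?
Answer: $-6432$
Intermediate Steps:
$N = 8$ ($N = 2 \cdot 4 = 8$)
$h{\left(O \right)} = -98 + O^{2} + 8 O$ ($h{\left(O \right)} = \left(O^{2} + 8 O\right) - 98 = -98 + O^{2} + 8 O$)
$h{\left(-5 \right)} + \left(\left(\left(\left(-1901 - 4028\right) + 493\right) - 770\right) - 113\right) = \left(-98 + \left(-5\right)^{2} + 8 \left(-5\right)\right) + \left(\left(\left(\left(-1901 - 4028\right) + 493\right) - 770\right) - 113\right) = \left(-98 + 25 - 40\right) + \left(\left(\left(-5929 + 493\right) - 770\right) - 113\right) = -113 - 6319 = -6432$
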